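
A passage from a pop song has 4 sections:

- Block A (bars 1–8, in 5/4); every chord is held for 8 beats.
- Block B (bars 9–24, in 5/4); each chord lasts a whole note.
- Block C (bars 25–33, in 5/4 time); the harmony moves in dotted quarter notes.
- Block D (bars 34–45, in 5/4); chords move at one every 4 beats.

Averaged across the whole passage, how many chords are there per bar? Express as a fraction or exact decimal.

A: 8 × 5 = 40 beats ÷ 8 = 5 chords.
B: 16 × 5 = 80 beats ÷ 4 = 20 chords.
C: 9 × 5 = 45 beats ÷ 1.5 = 30 chords.
D: 12 × 5 = 60 beats ÷ 4 = 15 chords.
Overall: 70 chords over 45 bars → 70/45 = 14/9 chords per bar.

14/9 chords per bar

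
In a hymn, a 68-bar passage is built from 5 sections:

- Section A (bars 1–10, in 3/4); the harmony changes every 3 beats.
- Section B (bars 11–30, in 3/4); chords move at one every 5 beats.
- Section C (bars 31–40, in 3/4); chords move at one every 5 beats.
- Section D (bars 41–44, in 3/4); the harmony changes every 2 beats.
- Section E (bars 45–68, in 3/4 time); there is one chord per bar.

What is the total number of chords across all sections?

58 chords

A: 10·3 = 30 beats, 30/3 = 10 chords.
B: 20·3 = 60 beats, 60/5 = 12 chords.
C: 10·3 = 30 beats, 30/5 = 6 chords.
D: 4·3 = 12 beats, 12/2 = 6 chords.
E: 24·3 = 72 beats, 72/3 = 24 chords.
Total: 10 + 12 + 6 + 6 + 24 = 58.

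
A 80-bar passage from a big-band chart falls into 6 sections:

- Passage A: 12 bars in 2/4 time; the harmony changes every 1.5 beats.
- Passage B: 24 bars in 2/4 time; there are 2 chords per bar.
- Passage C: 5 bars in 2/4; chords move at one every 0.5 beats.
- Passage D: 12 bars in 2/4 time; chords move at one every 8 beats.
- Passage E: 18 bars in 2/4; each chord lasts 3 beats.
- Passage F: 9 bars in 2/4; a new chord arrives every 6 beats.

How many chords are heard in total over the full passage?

A has 24 beats and chords last 1.5 each, so 16 chords.
B has 48 beats and chords last 1 each, so 48 chords.
C has 10 beats and chords last 0.5 each, so 20 chords.
D has 24 beats and chords last 8 each, so 3 chords.
E has 36 beats and chords last 3 each, so 12 chords.
F has 18 beats and chords last 6 each, so 3 chords.
Total: 16 + 48 + 20 + 3 + 12 + 3 = 102.

102 chords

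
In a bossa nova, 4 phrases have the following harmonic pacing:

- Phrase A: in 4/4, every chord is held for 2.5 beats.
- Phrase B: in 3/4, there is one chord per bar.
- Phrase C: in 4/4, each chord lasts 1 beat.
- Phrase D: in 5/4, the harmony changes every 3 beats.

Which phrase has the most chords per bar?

A: 4/2.5 = 1.6 chords/bar.
B: 3/3 = 1 chord/bar.
C: 4/1 = 4 chords/bar.
D: 5/3 = 5/3 chords/bar.
Fastest is C at 4 chords/bar.

Phrase C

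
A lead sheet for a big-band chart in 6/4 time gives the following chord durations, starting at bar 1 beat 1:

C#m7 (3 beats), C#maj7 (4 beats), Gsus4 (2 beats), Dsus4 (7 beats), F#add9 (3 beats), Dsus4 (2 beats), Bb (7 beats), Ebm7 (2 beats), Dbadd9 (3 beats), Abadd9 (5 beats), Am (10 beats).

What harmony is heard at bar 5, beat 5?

Ebm7

Beat 5 of bar 5 is beat (5−1)×6 + 5 = 29 overall.
Running totals: C#m7 ends at 3, C#maj7 ends at 7, Gsus4 ends at 9, Dsus4 ends at 16, F#add9 ends at 19, Dsus4 ends at 21, Bb ends at 28, Ebm7 ends at 30.
Beat 29 falls within Ebm7.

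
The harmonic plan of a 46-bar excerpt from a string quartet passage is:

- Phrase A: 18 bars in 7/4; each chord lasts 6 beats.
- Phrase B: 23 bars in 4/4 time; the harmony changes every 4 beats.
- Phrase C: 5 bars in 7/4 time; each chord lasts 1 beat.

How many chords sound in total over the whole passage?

A: 18·7 = 126 beats, 126/6 = 21 chords.
B: 23·4 = 92 beats, 92/4 = 23 chords.
C: 5·7 = 35 beats, 35/1 = 35 chords.
Total: 21 + 23 + 35 = 79.

79 chords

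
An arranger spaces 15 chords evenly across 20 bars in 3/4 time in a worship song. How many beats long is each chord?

4 beats

20 bars × 3 beats/bar = 60 beats total.
60 beats ÷ 15 chords = 4 beats per chord.
(That is a whole note.)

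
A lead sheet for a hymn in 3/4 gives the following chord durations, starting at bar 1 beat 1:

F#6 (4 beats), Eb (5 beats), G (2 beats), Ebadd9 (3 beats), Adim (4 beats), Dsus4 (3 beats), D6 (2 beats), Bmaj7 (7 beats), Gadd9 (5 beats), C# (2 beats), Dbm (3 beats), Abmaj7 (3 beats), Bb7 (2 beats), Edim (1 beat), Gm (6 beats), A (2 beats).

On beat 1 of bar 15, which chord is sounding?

Beat 1 of bar 15 is beat (15−1)×3 + 1 = 43 overall.
Running totals: F#6 ends at 4, Eb ends at 9, G ends at 11, Ebadd9 ends at 14, Adim ends at 18, Dsus4 ends at 21, D6 ends at 23, Bmaj7 ends at 30, Gadd9 ends at 35, C# ends at 37, Dbm ends at 40, Abmaj7 ends at 43.
Beat 43 falls within Abmaj7.

Abmaj7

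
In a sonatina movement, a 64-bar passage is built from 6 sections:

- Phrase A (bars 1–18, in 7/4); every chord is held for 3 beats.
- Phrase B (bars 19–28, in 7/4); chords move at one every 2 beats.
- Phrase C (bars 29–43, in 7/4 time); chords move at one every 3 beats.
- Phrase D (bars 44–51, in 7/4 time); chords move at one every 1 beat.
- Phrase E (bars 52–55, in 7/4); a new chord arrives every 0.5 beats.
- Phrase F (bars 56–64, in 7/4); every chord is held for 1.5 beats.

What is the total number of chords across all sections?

A has 126 beats and chords last 3 each, so 42 chords.
B has 70 beats and chords last 2 each, so 35 chords.
C has 105 beats and chords last 3 each, so 35 chords.
D has 56 beats and chords last 1 each, so 56 chords.
E has 28 beats and chords last 0.5 each, so 56 chords.
F has 63 beats and chords last 1.5 each, so 42 chords.
Total: 42 + 35 + 35 + 56 + 56 + 42 = 266.

266 chords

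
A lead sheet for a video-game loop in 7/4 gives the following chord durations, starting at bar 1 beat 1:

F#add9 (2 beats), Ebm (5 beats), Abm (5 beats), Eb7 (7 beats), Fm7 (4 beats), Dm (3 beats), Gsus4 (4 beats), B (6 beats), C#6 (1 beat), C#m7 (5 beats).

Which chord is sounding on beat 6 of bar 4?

Gsus4

Beat 6 of bar 4 is beat (4−1)×7 + 6 = 27 overall.
Running totals: F#add9 ends at 2, Ebm ends at 7, Abm ends at 12, Eb7 ends at 19, Fm7 ends at 23, Dm ends at 26, Gsus4 ends at 30.
Beat 27 falls within Gsus4.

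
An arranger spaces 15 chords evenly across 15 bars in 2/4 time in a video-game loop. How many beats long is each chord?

15 bars × 2 beats/bar = 30 beats total.
30 beats ÷ 15 chords = 2 beats per chord.
(That is a half note.)

2 beats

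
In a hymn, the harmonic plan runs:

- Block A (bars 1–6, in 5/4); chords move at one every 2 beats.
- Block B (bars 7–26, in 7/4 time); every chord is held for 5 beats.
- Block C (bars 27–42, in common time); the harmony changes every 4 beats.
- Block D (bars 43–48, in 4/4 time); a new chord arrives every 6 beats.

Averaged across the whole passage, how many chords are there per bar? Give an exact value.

21/16 chords per bar

A: 6 × 5 = 30 beats ÷ 2 = 15 chords.
B: 20 × 7 = 140 beats ÷ 5 = 28 chords.
C: 16 × 4 = 64 beats ÷ 4 = 16 chords.
D: 6 × 4 = 24 beats ÷ 6 = 4 chords.
Overall: 63 chords over 48 bars → 63/48 = 21/16 chords per bar.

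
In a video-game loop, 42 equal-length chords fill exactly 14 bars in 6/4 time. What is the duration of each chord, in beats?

14 bars × 6 beats/bar = 84 beats total.
84 beats ÷ 42 chords = 2 beats per chord.
(That is a half note.)

2 beats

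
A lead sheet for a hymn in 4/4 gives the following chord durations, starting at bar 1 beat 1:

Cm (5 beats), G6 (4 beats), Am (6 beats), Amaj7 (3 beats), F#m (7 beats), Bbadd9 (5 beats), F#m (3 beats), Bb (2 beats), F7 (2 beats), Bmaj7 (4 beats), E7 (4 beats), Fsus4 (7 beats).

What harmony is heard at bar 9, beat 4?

F7

Beat 4 of bar 9 is beat (9−1)×4 + 4 = 36 overall.
Running totals: Cm ends at 5, G6 ends at 9, Am ends at 15, Amaj7 ends at 18, F#m ends at 25, Bbadd9 ends at 30, F#m ends at 33, Bb ends at 35, F7 ends at 37.
Beat 36 falls within F7.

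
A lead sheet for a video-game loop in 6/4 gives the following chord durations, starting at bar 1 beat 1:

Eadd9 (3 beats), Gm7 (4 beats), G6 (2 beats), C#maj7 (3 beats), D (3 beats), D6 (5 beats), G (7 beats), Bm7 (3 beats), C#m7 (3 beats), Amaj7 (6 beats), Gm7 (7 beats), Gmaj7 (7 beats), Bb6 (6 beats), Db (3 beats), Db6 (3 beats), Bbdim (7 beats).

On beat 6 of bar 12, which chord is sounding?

Beat 6 of bar 12 is beat (12−1)×6 + 6 = 72 overall.
Running totals: Eadd9 ends at 3, Gm7 ends at 7, G6 ends at 9, C#maj7 ends at 12, D ends at 15, D6 ends at 20, G ends at 27, Bm7 ends at 30, C#m7 ends at 33, Amaj7 ends at 39, Gm7 ends at 46, Gmaj7 ends at 53, Bb6 ends at 59, Db ends at 62, Db6 ends at 65, Bbdim ends at 72.
Beat 72 falls within Bbdim.

Bbdim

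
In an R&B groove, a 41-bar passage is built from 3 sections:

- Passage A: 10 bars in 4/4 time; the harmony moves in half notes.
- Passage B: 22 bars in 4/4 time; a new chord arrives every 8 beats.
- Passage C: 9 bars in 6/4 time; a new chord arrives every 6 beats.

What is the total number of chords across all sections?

A has 40 beats and chords last 2 each, so 20 chords.
B has 88 beats and chords last 8 each, so 11 chords.
C has 54 beats and chords last 6 each, so 9 chords.
Total: 20 + 11 + 9 = 40.

40 chords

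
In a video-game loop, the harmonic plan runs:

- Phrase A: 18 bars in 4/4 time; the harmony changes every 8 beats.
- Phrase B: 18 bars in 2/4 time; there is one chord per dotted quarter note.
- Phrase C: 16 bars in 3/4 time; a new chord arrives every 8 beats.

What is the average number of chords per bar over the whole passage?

0.75 chords per bar

A: 18 × 4 = 72 beats ÷ 8 = 9 chords.
B: 18 × 2 = 36 beats ÷ 1.5 = 24 chords.
C: 16 × 3 = 48 beats ÷ 8 = 6 chords.
Overall: 39 chords over 52 bars → 39/52 = 0.75 chords per bar.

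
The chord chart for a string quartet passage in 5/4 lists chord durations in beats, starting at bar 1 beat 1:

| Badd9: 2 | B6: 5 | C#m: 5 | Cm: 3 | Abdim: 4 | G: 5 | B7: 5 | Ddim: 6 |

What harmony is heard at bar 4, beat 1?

Abdim

Beat 1 of bar 4 is beat (4−1)×5 + 1 = 16 overall.
Running totals: Badd9 ends at 2, B6 ends at 7, C#m ends at 12, Cm ends at 15, Abdim ends at 19.
Beat 16 falls within Abdim.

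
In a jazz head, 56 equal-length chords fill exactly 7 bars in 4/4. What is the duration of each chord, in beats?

7 bars × 4 beats/bar = 28 beats total.
28 beats ÷ 56 chords = 0.5 beats per chord.
(That is an eighth note.)

0.5 beats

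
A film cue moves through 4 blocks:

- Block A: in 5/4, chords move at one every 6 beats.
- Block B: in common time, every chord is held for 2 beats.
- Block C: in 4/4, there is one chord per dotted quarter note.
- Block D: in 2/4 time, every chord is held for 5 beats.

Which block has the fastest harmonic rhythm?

A: 5 beats/bar ÷ 6 beats/chord = 5/6 chords/bar.
B: 4 beats/bar ÷ 2 beats/chord = 2 chords/bar.
C: 4 beats/bar ÷ 1.5 beats/chord = 8/3 chords/bar.
D: 2 beats/bar ÷ 5 beats/chord = 0.4 chords/bar.
Fastest is C at 8/3 chords/bar.

Block C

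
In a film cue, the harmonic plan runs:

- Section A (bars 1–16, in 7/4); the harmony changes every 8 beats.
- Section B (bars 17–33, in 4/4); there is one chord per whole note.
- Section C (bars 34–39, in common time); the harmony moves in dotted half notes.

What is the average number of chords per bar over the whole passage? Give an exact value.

A: 16 × 7 = 112 beats ÷ 8 = 14 chords.
B: 17 × 4 = 68 beats ÷ 4 = 17 chords.
C: 6 × 4 = 24 beats ÷ 3 = 8 chords.
Overall: 39 chords over 39 bars → 39/39 = 1 chords per bar.

1 chords per bar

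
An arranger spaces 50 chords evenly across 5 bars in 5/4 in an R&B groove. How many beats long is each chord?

5 bars × 5 beats/bar = 25 beats total.
25 beats ÷ 50 chords = 0.5 beats per chord.
(That is an eighth note.)

0.5 beats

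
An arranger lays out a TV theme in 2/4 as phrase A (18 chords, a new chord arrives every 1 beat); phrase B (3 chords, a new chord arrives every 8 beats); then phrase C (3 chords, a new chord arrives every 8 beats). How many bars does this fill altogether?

A: 18 × 1 = 18 beats = 9 bars.
B: 3 × 8 = 24 beats = 12 bars.
C: 3 × 8 = 24 beats = 12 bars.
Total: 9 + 12 + 12 = 33 bars.

33 bars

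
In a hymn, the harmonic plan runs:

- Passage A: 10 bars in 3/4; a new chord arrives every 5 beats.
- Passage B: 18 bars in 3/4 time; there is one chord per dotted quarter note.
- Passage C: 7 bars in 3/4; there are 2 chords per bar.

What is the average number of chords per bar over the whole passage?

1.6 chords per bar

A: 10 × 3 = 30 beats ÷ 5 = 6 chords.
B: 18 × 3 = 54 beats ÷ 1.5 = 36 chords.
C: 7 × 3 = 21 beats ÷ 1.5 = 14 chords.
Overall: 56 chords over 35 bars → 56/35 = 1.6 chords per bar.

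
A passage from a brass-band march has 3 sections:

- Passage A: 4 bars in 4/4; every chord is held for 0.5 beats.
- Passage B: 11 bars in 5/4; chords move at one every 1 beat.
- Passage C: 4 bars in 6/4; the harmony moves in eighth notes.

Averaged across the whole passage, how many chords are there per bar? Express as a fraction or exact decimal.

A: 4 bars of 4 beats is 16 beats; at 0.5 beats each that's 32 chords.
B: 11 bars of 5 beats is 55 beats; at 1 beat each that's 55 chords.
C: 4 bars of 6 beats is 24 beats; at 0.5 beats each that's 48 chords.
Overall: 135 chords over 19 bars → 135/19 = 135/19 chords per bar.

135/19 chords per bar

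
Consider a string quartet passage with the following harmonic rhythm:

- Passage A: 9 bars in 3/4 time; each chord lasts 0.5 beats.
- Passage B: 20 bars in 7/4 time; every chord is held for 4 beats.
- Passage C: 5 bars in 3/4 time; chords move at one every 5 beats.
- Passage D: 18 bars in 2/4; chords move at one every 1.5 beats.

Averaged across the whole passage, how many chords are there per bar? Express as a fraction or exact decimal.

A: 9 × 3 = 27 beats ÷ 0.5 = 54 chords.
B: 20 × 7 = 140 beats ÷ 4 = 35 chords.
C: 5 × 3 = 15 beats ÷ 5 = 3 chords.
D: 18 × 2 = 36 beats ÷ 1.5 = 24 chords.
Overall: 116 chords over 52 bars → 116/52 = 29/13 chords per bar.

29/13 chords per bar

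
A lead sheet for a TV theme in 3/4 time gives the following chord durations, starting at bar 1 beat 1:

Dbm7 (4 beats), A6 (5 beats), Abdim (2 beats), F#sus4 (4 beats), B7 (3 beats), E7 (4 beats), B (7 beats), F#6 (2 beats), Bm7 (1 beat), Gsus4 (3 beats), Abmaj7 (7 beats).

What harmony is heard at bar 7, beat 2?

E7

Beat 2 of bar 7 is beat (7−1)×3 + 2 = 20 overall.
Running totals: Dbm7 ends at 4, A6 ends at 9, Abdim ends at 11, F#sus4 ends at 15, B7 ends at 18, E7 ends at 22.
Beat 20 falls within E7.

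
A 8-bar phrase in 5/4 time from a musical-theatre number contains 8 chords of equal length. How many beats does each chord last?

5 beats

8 bars × 5 beats/bar = 40 beats total.
40 beats ÷ 8 chords = 5 beats per chord.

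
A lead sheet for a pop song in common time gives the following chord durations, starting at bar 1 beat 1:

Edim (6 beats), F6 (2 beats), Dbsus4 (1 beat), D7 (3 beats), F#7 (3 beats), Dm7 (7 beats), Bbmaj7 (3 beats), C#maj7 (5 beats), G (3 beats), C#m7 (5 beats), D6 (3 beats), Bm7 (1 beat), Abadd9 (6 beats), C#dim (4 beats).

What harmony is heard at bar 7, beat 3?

C#maj7

Beat 3 of bar 7 is beat (7−1)×4 + 3 = 27 overall.
Running totals: Edim ends at 6, F6 ends at 8, Dbsus4 ends at 9, D7 ends at 12, F#7 ends at 15, Dm7 ends at 22, Bbmaj7 ends at 25, C#maj7 ends at 30.
Beat 27 falls within C#maj7.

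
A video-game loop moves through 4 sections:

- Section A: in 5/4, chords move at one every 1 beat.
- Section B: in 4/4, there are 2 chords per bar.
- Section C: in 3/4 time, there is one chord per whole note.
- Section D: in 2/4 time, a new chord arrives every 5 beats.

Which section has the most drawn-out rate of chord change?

Section D

A: 5/1 = 5 chords/bar.
B: 4/2 = 2 chords/bar.
C: 3/4 = 0.75 chords/bar.
D: 2/5 = 0.4 chords/bar.
Slowest is D at 0.4 chords/bar.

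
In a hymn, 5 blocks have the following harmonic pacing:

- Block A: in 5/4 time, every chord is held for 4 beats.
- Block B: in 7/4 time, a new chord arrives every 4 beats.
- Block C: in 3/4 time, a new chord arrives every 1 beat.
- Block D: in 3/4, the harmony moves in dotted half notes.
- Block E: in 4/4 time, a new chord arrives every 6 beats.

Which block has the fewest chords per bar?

Block E

A: 5/4 = 1.25 chords/bar.
B: 7/4 = 1.75 chords/bar.
C: 3/1 = 3 chords/bar.
D: 3/3 = 1 chord/bar.
E: 4/6 = 2/3 chords/bar.
Slowest is E at 2/3 chords/bar.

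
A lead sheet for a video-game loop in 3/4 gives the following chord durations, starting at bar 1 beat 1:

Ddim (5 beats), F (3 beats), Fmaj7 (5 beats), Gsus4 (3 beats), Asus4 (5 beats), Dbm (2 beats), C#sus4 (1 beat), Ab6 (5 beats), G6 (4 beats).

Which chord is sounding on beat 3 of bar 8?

C#sus4

Beat 3 of bar 8 is beat (8−1)×3 + 3 = 24 overall.
Running totals: Ddim ends at 5, F ends at 8, Fmaj7 ends at 13, Gsus4 ends at 16, Asus4 ends at 21, Dbm ends at 23, C#sus4 ends at 24.
Beat 24 falls within C#sus4.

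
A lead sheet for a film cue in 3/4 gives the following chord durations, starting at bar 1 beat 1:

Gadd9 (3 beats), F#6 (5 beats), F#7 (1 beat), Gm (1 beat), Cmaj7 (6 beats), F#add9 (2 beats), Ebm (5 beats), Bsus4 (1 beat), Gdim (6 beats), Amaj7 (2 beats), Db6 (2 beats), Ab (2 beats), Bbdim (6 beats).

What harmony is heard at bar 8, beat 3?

Bsus4

Beat 3 of bar 8 is beat (8−1)×3 + 3 = 24 overall.
Running totals: Gadd9 ends at 3, F#6 ends at 8, F#7 ends at 9, Gm ends at 10, Cmaj7 ends at 16, F#add9 ends at 18, Ebm ends at 23, Bsus4 ends at 24.
Beat 24 falls within Bsus4.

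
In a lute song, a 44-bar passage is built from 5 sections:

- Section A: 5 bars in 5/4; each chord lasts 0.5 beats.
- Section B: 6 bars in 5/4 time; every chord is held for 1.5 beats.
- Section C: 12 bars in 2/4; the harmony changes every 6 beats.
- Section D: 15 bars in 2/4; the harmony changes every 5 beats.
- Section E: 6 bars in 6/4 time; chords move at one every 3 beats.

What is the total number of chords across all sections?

92 chords

A has 25 beats and chords last 0.5 each, so 50 chords.
B has 30 beats and chords last 1.5 each, so 20 chords.
C has 24 beats and chords last 6 each, so 4 chords.
D has 30 beats and chords last 5 each, so 6 chords.
E has 36 beats and chords last 3 each, so 12 chords.
Total: 50 + 20 + 4 + 6 + 12 = 92.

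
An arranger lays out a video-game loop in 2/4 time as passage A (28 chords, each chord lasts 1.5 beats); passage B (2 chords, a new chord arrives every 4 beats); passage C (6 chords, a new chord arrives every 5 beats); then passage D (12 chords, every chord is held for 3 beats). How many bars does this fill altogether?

A: 28 × 1.5 = 42 beats = 21 bars.
B: 2 × 4 = 8 beats = 4 bars.
C: 6 × 5 = 30 beats = 15 bars.
D: 12 × 3 = 36 beats = 18 bars.
Total: 21 + 4 + 15 + 18 = 58 bars.

58 bars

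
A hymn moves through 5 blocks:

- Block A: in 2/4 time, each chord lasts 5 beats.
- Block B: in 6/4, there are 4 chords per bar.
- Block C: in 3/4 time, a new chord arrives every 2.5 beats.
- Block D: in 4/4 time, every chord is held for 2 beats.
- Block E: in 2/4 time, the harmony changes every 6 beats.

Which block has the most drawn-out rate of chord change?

Block E

A: 2/5 = 0.4 chords/bar.
B: 6/1.5 = 4 chords/bar.
C: 3/2.5 = 1.2 chords/bar.
D: 4/2 = 2 chords/bar.
E: 2/6 = 1/3 chords/bar.
Slowest is E at 1/3 chords/bar.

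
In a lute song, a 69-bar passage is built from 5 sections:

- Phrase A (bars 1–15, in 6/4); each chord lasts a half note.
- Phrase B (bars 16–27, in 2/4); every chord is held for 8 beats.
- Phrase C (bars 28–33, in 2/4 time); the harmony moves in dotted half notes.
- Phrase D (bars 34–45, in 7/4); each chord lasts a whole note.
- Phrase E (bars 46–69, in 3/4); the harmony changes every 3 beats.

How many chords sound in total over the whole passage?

A has 90 beats and chords last 2 each, so 45 chords.
B has 24 beats and chords last 8 each, so 3 chords.
C has 12 beats and chords last 3 each, so 4 chords.
D has 84 beats and chords last 4 each, so 21 chords.
E has 72 beats and chords last 3 each, so 24 chords.
Total: 45 + 3 + 4 + 21 + 24 = 97.

97 chords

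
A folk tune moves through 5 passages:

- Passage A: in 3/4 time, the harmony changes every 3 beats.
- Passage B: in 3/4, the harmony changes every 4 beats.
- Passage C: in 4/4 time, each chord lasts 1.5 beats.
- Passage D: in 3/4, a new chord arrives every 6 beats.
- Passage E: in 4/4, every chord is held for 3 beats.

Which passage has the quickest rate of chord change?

Passage C

A: each chord is 3 beats in 3/4, so 1 per bar.
B: each chord is 4 beats in 3/4, so 0.75 per bar.
C: each chord is 1.5 beats in 4/4, so 8/3 per bar.
D: each chord is 6 beats in 3/4, so 0.5 per bar.
E: each chord is 3 beats in 4/4, so 4/3 per bar.
Fastest is C at 8/3 chords/bar.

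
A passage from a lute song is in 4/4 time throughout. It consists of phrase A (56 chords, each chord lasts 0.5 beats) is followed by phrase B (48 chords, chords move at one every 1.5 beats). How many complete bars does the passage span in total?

A: 56 × 0.5 = 28 beats = 7 bars.
B: 48 × 1.5 = 72 beats = 18 bars.
Total: 7 + 18 = 25 bars.

25 bars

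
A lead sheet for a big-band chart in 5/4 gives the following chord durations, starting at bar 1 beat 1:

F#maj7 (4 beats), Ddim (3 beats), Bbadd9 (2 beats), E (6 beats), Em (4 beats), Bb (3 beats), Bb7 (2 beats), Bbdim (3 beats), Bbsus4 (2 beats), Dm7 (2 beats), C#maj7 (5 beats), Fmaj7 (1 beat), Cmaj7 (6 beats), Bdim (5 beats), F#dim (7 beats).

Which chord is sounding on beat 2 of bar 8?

Beat 2 of bar 8 is beat (8−1)×5 + 2 = 37 overall.
Running totals: F#maj7 ends at 4, Ddim ends at 7, Bbadd9 ends at 9, E ends at 15, Em ends at 19, Bb ends at 22, Bb7 ends at 24, Bbdim ends at 27, Bbsus4 ends at 29, Dm7 ends at 31, C#maj7 ends at 36, Fmaj7 ends at 37.
Beat 37 falls within Fmaj7.

Fmaj7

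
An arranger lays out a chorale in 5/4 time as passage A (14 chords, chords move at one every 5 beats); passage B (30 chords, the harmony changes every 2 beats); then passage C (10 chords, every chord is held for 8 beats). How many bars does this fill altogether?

42 bars

A: 14 × 5 = 70 beats = 14 bars.
B: 30 × 2 = 60 beats = 12 bars.
C: 10 × 8 = 80 beats = 16 bars.
Total: 14 + 12 + 16 = 42 bars.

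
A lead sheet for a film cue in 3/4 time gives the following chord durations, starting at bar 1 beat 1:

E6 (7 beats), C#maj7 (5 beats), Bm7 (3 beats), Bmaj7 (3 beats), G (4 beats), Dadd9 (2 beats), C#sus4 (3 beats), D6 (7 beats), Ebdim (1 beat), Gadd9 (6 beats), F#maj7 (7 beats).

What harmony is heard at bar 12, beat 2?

Ebdim

Beat 2 of bar 12 is beat (12−1)×3 + 2 = 35 overall.
Running totals: E6 ends at 7, C#maj7 ends at 12, Bm7 ends at 15, Bmaj7 ends at 18, G ends at 22, Dadd9 ends at 24, C#sus4 ends at 27, D6 ends at 34, Ebdim ends at 35.
Beat 35 falls within Ebdim.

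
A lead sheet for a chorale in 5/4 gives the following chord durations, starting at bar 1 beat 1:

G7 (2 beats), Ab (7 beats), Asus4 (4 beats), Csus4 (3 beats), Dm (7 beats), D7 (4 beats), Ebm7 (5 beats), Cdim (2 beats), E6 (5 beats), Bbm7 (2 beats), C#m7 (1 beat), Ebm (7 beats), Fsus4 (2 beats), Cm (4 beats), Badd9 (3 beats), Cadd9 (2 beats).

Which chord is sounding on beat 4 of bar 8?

Beat 4 of bar 8 is beat (8−1)×5 + 4 = 39 overall.
Running totals: G7 ends at 2, Ab ends at 9, Asus4 ends at 13, Csus4 ends at 16, Dm ends at 23, D7 ends at 27, Ebm7 ends at 32, Cdim ends at 34, E6 ends at 39.
Beat 39 falls within E6.

E6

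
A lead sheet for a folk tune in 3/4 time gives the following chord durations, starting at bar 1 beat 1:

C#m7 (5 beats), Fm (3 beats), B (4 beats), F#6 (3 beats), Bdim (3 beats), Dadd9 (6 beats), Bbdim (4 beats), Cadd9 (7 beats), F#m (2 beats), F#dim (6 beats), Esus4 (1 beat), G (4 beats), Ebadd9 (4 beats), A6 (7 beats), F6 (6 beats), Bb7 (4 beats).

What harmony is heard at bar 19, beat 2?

A6

Beat 2 of bar 19 is beat (19−1)×3 + 2 = 56 overall.
Running totals: C#m7 ends at 5, Fm ends at 8, B ends at 12, F#6 ends at 15, Bdim ends at 18, Dadd9 ends at 24, Bbdim ends at 28, Cadd9 ends at 35, F#m ends at 37, F#dim ends at 43, Esus4 ends at 44, G ends at 48, Ebadd9 ends at 52, A6 ends at 59.
Beat 56 falls within A6.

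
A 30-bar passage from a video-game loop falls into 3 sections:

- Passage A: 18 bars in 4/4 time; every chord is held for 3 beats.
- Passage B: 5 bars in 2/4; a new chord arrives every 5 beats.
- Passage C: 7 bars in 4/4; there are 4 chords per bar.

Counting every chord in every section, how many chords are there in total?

54 chords

A: 18·4 = 72 beats, 72/3 = 24 chords.
B: 5·2 = 10 beats, 10/5 = 2 chords.
C: 7·4 = 28 beats, 28/1 = 28 chords.
Total: 24 + 2 + 28 = 54.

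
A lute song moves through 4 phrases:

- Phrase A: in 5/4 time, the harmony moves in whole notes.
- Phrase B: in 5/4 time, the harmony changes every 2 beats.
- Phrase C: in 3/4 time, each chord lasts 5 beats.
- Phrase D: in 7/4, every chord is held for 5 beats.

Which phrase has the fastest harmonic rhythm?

A: each chord is 4 beats in 5/4, so 1.25 per bar.
B: each chord is 2 beats in 5/4, so 2.5 per bar.
C: each chord is 5 beats in 3/4, so 0.6 per bar.
D: each chord is 5 beats in 7/4, so 1.4 per bar.
Fastest is B at 2.5 chords/bar.

Phrase B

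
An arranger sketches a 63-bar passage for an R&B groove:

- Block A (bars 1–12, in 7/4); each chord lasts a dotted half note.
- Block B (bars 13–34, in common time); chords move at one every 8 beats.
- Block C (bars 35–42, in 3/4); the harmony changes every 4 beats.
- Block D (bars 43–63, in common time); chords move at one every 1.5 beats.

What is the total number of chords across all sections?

101 chords

A: 12 bars × 7 beats = 84 beats; 3 beats/chord → 28 chords.
B: 22 bars × 4 beats = 88 beats; 8 beats/chord → 11 chords.
C: 8 bars × 3 beats = 24 beats; 4 beats/chord → 6 chords.
D: 21 bars × 4 beats = 84 beats; 1.5 beats/chord → 56 chords.
Total: 28 + 11 + 6 + 56 = 101.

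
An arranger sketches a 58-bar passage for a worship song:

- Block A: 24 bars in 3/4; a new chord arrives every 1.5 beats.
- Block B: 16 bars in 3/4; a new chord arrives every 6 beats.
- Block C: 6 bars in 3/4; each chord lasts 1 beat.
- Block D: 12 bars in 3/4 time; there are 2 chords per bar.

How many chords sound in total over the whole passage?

98 chords

A has 72 beats and chords last 1.5 each, so 48 chords.
B has 48 beats and chords last 6 each, so 8 chords.
C has 18 beats and chords last 1 each, so 18 chords.
D has 36 beats and chords last 1.5 each, so 24 chords.
Total: 48 + 8 + 18 + 24 = 98.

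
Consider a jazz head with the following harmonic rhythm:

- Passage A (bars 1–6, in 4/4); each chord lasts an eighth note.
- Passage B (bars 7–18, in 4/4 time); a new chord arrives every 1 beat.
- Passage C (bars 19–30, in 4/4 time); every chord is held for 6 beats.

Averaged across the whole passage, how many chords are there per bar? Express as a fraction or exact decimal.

52/15 chords per bar

A: 6 × 4 = 24 beats ÷ 0.5 = 48 chords.
B: 12 × 4 = 48 beats ÷ 1 = 48 chords.
C: 12 × 4 = 48 beats ÷ 6 = 8 chords.
Overall: 104 chords over 30 bars → 104/30 = 52/15 chords per bar.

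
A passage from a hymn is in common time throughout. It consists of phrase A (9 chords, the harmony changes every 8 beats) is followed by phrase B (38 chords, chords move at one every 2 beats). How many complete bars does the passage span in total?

37 bars

A: 9 × 8 = 72 beats = 18 bars.
B: 38 × 2 = 76 beats = 19 bars.
Total: 18 + 19 = 37 bars.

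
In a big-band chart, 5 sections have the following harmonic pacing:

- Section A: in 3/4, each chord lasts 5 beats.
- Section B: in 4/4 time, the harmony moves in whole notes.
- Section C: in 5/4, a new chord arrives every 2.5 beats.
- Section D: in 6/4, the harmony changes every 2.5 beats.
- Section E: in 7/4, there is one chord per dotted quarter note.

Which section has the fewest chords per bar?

A: each chord is 5 beats in 3/4, so 0.6 per bar.
B: each chord is 4 beats in 4/4, so 1 per bar.
C: each chord is 2.5 beats in 5/4, so 2 per bar.
D: each chord is 2.5 beats in 6/4, so 2.4 per bar.
E: each chord is 1.5 beats in 7/4, so 14/3 per bar.
Slowest is A at 0.6 chords/bar.

Section A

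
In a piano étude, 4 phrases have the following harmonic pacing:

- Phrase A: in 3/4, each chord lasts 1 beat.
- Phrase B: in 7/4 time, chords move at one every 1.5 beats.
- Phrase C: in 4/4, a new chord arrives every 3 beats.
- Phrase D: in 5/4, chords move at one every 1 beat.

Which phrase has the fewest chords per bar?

Phrase C

A: 3/1 = 3 chords/bar.
B: 7/1.5 = 14/3 chords/bar.
C: 4/3 = 4/3 chords/bar.
D: 5/1 = 5 chords/bar.
Slowest is C at 4/3 chords/bar.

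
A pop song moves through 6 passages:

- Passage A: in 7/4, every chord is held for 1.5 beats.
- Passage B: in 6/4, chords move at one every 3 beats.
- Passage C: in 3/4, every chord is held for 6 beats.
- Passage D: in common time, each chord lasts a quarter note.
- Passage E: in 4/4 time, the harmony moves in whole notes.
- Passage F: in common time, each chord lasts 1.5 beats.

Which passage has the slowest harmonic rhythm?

A: 7/1.5 = 14/3 chords/bar.
B: 6/3 = 2 chords/bar.
C: 3/6 = 0.5 chords/bar.
D: 4/1 = 4 chords/bar.
E: 4/4 = 1 chord/bar.
F: 4/1.5 = 8/3 chords/bar.
Slowest is C at 0.5 chords/bar.

Passage C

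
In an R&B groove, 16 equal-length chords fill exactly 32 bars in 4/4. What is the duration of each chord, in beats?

8 beats

32 bars × 4 beats/bar = 128 beats total.
128 beats ÷ 16 chords = 8 beats per chord.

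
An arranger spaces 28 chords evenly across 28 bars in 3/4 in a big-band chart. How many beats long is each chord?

28 bars × 3 beats/bar = 84 beats total.
84 beats ÷ 28 chords = 3 beats per chord.
(That is a dotted half note.)

3 beats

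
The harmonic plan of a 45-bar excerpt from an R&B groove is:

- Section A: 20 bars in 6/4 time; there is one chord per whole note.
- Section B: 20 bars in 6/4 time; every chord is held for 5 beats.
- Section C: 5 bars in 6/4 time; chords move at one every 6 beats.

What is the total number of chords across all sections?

A: 20 bars × 6 beats = 120 beats; 4 beats/chord → 30 chords.
B: 20 bars × 6 beats = 120 beats; 5 beats/chord → 24 chords.
C: 5 bars × 6 beats = 30 beats; 6 beats/chord → 5 chords.
Total: 30 + 24 + 5 = 59.

59 chords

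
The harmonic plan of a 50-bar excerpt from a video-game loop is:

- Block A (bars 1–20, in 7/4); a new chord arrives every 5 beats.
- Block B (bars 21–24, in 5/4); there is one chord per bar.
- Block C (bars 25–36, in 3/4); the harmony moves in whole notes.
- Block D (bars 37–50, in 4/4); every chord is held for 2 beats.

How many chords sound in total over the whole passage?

69 chords

A: 20 bars × 7 beats = 140 beats; 5 beats/chord → 28 chords.
B: 4 bars × 5 beats = 20 beats; 5 beats/chord → 4 chords.
C: 12 bars × 3 beats = 36 beats; 4 beats/chord → 9 chords.
D: 14 bars × 4 beats = 56 beats; 2 beats/chord → 28 chords.
Total: 28 + 4 + 9 + 28 = 69.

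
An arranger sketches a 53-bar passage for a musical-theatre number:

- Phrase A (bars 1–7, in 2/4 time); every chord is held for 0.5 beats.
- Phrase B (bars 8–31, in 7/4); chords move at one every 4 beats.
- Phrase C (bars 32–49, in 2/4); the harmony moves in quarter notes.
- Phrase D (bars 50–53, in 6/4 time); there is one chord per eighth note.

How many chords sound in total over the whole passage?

A: 7·2 = 14 beats, 14/0.5 = 28 chords.
B: 24·7 = 168 beats, 168/4 = 42 chords.
C: 18·2 = 36 beats, 36/1 = 36 chords.
D: 4·6 = 24 beats, 24/0.5 = 48 chords.
Total: 28 + 42 + 36 + 48 = 154.

154 chords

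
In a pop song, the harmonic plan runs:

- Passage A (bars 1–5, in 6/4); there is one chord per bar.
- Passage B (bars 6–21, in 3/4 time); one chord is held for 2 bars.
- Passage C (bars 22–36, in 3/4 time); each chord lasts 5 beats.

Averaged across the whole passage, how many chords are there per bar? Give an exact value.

A: 5 bars of 6 beats is 30 beats; at 6 beats each that's 5 chords.
B: 16 bars of 3 beats is 48 beats; at 6 beats each that's 8 chords.
C: 15 bars of 3 beats is 45 beats; at 5 beats each that's 9 chords.
Overall: 22 chords over 36 bars → 22/36 = 11/18 chords per bar.

11/18 chords per bar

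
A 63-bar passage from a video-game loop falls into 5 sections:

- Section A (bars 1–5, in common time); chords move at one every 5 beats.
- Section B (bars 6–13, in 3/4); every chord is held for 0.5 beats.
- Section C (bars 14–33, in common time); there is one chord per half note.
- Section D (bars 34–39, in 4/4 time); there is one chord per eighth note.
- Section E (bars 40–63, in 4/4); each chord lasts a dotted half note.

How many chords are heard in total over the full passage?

A: 5·4 = 20 beats, 20/5 = 4 chords.
B: 8·3 = 24 beats, 24/0.5 = 48 chords.
C: 20·4 = 80 beats, 80/2 = 40 chords.
D: 6·4 = 24 beats, 24/0.5 = 48 chords.
E: 24·4 = 96 beats, 96/3 = 32 chords.
Total: 4 + 48 + 40 + 48 + 32 = 172.

172 chords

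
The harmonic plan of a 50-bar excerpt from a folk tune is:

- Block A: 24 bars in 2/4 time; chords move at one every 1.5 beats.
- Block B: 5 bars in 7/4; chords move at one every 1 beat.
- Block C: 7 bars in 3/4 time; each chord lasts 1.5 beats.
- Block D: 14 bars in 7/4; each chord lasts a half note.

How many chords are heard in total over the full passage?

130 chords

A: 24 bars × 2 beats = 48 beats; 1.5 beats/chord → 32 chords.
B: 5 bars × 7 beats = 35 beats; 1 beat/chord → 35 chords.
C: 7 bars × 3 beats = 21 beats; 1.5 beats/chord → 14 chords.
D: 14 bars × 7 beats = 98 beats; 2 beats/chord → 49 chords.
Total: 32 + 35 + 14 + 49 = 130.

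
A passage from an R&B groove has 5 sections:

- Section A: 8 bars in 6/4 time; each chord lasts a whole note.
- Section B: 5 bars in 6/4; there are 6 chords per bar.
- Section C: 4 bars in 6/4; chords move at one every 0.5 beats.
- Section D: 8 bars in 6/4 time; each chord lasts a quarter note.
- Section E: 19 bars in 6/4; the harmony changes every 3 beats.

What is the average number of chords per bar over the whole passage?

4 chords per bar

A: 8 × 6 = 48 beats ÷ 4 = 12 chords.
B: 5 × 6 = 30 beats ÷ 1 = 30 chords.
C: 4 × 6 = 24 beats ÷ 0.5 = 48 chords.
D: 8 × 6 = 48 beats ÷ 1 = 48 chords.
E: 19 × 6 = 114 beats ÷ 3 = 38 chords.
Overall: 176 chords over 44 bars → 176/44 = 4 chords per bar.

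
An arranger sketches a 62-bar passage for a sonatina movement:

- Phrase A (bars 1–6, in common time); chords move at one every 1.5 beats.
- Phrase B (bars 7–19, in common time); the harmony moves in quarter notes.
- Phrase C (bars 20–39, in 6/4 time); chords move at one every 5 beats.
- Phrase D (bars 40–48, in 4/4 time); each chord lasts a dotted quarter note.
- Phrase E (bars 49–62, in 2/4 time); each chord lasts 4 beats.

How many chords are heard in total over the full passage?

A: 6 bars × 4 beats = 24 beats; 1.5 beats/chord → 16 chords.
B: 13 bars × 4 beats = 52 beats; 1 beat/chord → 52 chords.
C: 20 bars × 6 beats = 120 beats; 5 beats/chord → 24 chords.
D: 9 bars × 4 beats = 36 beats; 1.5 beats/chord → 24 chords.
E: 14 bars × 2 beats = 28 beats; 4 beats/chord → 7 chords.
Total: 16 + 52 + 24 + 24 + 7 = 123.

123 chords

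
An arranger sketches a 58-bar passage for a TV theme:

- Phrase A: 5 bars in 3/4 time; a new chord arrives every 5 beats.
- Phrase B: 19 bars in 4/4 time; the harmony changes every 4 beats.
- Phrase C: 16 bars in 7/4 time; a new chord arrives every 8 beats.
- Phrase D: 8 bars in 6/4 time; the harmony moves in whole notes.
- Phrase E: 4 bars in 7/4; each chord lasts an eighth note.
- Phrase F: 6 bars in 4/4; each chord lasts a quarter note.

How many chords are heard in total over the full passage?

A has 15 beats and chords last 5 each, so 3 chords.
B has 76 beats and chords last 4 each, so 19 chords.
C has 112 beats and chords last 8 each, so 14 chords.
D has 48 beats and chords last 4 each, so 12 chords.
E has 28 beats and chords last 0.5 each, so 56 chords.
F has 24 beats and chords last 1 each, so 24 chords.
Total: 3 + 19 + 14 + 12 + 56 + 24 = 128.

128 chords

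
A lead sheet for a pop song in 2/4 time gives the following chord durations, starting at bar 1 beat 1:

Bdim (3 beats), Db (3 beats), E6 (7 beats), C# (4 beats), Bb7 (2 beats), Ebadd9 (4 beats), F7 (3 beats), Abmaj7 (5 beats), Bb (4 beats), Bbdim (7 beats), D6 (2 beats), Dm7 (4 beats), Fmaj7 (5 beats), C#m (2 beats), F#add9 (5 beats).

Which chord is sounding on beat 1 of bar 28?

Beat 1 of bar 28 is beat (28−1)×2 + 1 = 55 overall.
Running totals: Bdim ends at 3, Db ends at 6, E6 ends at 13, C# ends at 17, Bb7 ends at 19, Ebadd9 ends at 23, F7 ends at 26, Abmaj7 ends at 31, Bb ends at 35, Bbdim ends at 42, D6 ends at 44, Dm7 ends at 48, Fmaj7 ends at 53, C#m ends at 55.
Beat 55 falls within C#m.

C#m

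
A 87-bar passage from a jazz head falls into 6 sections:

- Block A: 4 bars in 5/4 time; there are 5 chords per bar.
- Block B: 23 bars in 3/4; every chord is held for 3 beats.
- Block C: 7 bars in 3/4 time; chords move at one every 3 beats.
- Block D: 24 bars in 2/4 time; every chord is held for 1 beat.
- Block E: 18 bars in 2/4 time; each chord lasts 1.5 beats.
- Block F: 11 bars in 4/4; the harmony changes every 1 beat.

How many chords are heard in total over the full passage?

166 chords

A: 4 bars × 5 beats = 20 beats; 1 beat/chord → 20 chords.
B: 23 bars × 3 beats = 69 beats; 3 beats/chord → 23 chords.
C: 7 bars × 3 beats = 21 beats; 3 beats/chord → 7 chords.
D: 24 bars × 2 beats = 48 beats; 1 beat/chord → 48 chords.
E: 18 bars × 2 beats = 36 beats; 1.5 beats/chord → 24 chords.
F: 11 bars × 4 beats = 44 beats; 1 beat/chord → 44 chords.
Total: 20 + 23 + 7 + 48 + 24 + 44 = 166.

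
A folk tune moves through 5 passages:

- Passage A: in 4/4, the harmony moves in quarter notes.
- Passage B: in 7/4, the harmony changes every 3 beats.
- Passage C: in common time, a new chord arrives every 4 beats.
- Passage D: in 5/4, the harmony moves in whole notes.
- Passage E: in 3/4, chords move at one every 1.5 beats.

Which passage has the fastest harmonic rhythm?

Passage A

A: each chord is 1 beat in 4/4, so 4 per bar.
B: each chord is 3 beats in 7/4, so 7/3 per bar.
C: each chord is 4 beats in 4/4, so 1 per bar.
D: each chord is 4 beats in 5/4, so 1.25 per bar.
E: each chord is 1.5 beats in 3/4, so 2 per bar.
Fastest is A at 4 chords/bar.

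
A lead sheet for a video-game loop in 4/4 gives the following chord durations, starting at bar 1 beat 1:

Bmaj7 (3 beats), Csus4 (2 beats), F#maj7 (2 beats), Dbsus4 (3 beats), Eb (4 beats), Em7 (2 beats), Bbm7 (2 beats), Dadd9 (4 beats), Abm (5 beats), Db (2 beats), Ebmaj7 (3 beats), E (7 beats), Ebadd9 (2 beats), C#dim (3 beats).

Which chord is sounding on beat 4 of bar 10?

Ebadd9

Beat 4 of bar 10 is beat (10−1)×4 + 4 = 40 overall.
Running totals: Bmaj7 ends at 3, Csus4 ends at 5, F#maj7 ends at 7, Dbsus4 ends at 10, Eb ends at 14, Em7 ends at 16, Bbm7 ends at 18, Dadd9 ends at 22, Abm ends at 27, Db ends at 29, Ebmaj7 ends at 32, E ends at 39, Ebadd9 ends at 41.
Beat 40 falls within Ebadd9.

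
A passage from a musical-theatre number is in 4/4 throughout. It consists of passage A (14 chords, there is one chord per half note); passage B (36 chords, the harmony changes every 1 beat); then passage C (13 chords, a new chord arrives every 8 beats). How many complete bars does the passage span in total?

42 bars

A: 14 × 2 = 28 beats = 7 bars.
B: 36 × 1 = 36 beats = 9 bars.
C: 13 × 8 = 104 beats = 26 bars.
Total: 7 + 9 + 26 = 42 bars.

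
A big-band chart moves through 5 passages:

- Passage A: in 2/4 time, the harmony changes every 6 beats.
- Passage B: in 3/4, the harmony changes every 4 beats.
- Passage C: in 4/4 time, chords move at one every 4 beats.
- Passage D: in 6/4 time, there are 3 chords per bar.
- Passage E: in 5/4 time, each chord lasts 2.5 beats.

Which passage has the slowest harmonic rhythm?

Passage A

A: each chord is 6 beats in 2/4, so 1/3 per bar.
B: each chord is 4 beats in 3/4, so 0.75 per bar.
C: each chord is 4 beats in 4/4, so 1 per bar.
D: each chord is 2 beats in 6/4, so 3 per bar.
E: each chord is 2.5 beats in 5/4, so 2 per bar.
Slowest is A at 1/3 chords/bar.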